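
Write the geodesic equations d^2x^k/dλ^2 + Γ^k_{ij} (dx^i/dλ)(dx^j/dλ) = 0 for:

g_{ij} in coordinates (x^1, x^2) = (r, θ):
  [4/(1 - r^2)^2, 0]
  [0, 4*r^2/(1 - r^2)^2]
Geodesic equation: d^2x^k/dλ^2 + Γ^k_{ij} (dx^i/dλ)(dx^j/dλ) = 0.
Non-zero Christoffel symbols:
Γ^r_{r r} = 2*r/(1 - r^2)
Γ^r_{θ θ} = (r^3 + r)/(r^2 - 1)
Γ^θ_{r θ} = (-r^2 - 1)/(r^3 - r)
Substituting (the symmetric pair Γ^k_{ij}, Γ^k_{ji} combines into a factor 2):
d^2r/dλ^2 + (2*r/(1 - r^2)) (dr/dλ)^2 + ((r^3 + r)/(r^2 - 1)) (dθ/dλ)^2 = 0
d^2θ/dλ^2 + ((-2*r^2 - 2)/(r^3 - r)) (dr/dλ)(dθ/dλ) = 0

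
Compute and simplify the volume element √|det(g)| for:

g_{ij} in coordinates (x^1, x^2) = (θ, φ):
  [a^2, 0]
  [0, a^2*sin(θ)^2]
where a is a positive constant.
det(g) = a^4*sin(θ)^2
√|det(g)| = a^2*sin(θ) (taking 0 < θ < π so that |sin(θ)| = sin(θ))
Volume element: dV = a^2*sin(θ) dθ dφ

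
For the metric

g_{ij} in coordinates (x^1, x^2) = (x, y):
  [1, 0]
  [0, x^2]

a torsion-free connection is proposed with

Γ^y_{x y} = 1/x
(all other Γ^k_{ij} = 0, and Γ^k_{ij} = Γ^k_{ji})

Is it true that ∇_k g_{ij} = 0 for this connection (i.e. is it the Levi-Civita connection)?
Using ∇_k g_{ij} = ∂_k g_{ij} - Γ^m_{ki} g_{mj} - Γ^m_{kj} g_{im}:
∇_y g_{xy} = (0) - (x) - (0) = -x ≠ 0
So the connection is not metric compatible (it is not the Levi-Civita connection).
No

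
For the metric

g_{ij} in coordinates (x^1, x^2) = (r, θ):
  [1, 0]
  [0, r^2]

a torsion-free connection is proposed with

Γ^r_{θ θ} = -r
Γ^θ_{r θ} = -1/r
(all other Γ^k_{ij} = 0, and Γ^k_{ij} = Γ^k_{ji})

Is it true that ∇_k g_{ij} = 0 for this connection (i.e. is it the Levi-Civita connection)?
Using ∇_k g_{ij} = ∂_k g_{ij} - Γ^m_{ki} g_{mj} - Γ^m_{kj} g_{im}:
∇_r g_{θθ} = (2*r) - (-r) - (-r) = 4*r ≠ 0
So the connection is not metric compatible (it is not the Levi-Civita connection).
No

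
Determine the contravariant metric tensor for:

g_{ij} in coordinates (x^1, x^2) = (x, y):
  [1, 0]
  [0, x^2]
The metric is diagonal, so g^{ij} is diagonal with entries 1/g_{ii}: diag(1, 1/(x^2)).
g^{ij}:
  [1, 0]
  [0, 1/x^2]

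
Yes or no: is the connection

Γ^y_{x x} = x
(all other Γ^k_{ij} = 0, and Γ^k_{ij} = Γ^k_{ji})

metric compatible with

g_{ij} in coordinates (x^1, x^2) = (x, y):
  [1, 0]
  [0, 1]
Using ∇_k g_{ij} = ∂_k g_{ij} - Γ^m_{ki} g_{mj} - Γ^m_{kj} g_{im}:
∇_x g_{xy} = (0) - (x) - (0) = -x ≠ 0
So the connection is not metric compatible (it is not the Levi-Civita connection).
No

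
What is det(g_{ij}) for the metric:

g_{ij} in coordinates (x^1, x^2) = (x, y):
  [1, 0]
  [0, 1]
For a 2×2 metric: det(g) = g_{11}·g_{22} - g_{12}·g_{21}
= (1)·(1) - (0)·(0)
= 1 - 0
det(g) = 1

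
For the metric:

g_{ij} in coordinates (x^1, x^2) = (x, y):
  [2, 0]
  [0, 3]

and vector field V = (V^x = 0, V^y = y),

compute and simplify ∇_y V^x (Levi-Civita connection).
All Christoffel symbols are zero.
∇_y V^x = ∂_y V^x + Γ^x_{y j} V^j
  = (0) + (0)(0) + (0)(y)
  = 0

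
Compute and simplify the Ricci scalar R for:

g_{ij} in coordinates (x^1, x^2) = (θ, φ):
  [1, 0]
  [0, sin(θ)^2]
Non-zero Christoffel symbols (Γ^k_{ij} = Γ^k_{ji}):
Γ^θ_{φ φ} = -sin(2*θ)/2
Γ^φ_{θ φ} = 1/tan(θ)
Ricci tensor (R_{ij} = R^k_{ikj}): R_{θθ} = 1, R_{θφ} = 0, R_{φφ} = sin(θ)^2
Inverse metric: g^{θθ} = 1, g^{φφ} = 1/sin(θ)^2
R = g^{ij} R_{ij} = (1)(1) + (1/sin(θ)^2)(sin(θ)^2) = 2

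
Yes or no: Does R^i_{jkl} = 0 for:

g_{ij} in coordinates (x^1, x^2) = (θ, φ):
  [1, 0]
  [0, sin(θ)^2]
Non-zero Christoffel symbols:
Γ^θ_{φ φ} = -sin(2*θ)/2
Γ^φ_{θ φ} = 1/tan(θ)
Ricci tensor: R_{θθ} = 1, R_{θφ} = 0, R_{φφ} = sin(θ)^2
The Ricci tensor is non-zero, so the Riemann tensor is non-zero: not flat.
No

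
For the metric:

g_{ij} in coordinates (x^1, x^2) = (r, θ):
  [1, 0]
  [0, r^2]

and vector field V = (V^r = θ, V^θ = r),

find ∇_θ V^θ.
Non-zero Christoffel symbols:
Γ^r_{θ θ} = -r
Γ^θ_{r θ} = 1/r
∇_θ V^θ = ∂_θ V^θ + Γ^θ_{θ j} V^j
  = (0) + (1/r)(θ) + (0)(r)
  = θ/r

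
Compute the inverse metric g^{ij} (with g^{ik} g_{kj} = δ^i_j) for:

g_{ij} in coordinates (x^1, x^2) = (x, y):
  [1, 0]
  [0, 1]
The metric is diagonal, so g^{ij} is diagonal with entries 1/g_{ii}: diag(1, 1).
g^{ij}:
  [1, 0]
  [0, 1]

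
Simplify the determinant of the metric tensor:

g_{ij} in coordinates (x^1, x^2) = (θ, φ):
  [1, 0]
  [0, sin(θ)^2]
For a 2×2 metric: det(g) = g_{11}·g_{22} - g_{12}·g_{21}
= (1)·(sin(θ)^2) - (0)·(0)
= sin(θ)^2 - 0
det(g) = sin(θ)^2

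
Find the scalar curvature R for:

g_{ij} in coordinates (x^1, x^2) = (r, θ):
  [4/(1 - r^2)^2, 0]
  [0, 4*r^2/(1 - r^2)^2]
Non-zero Christoffel symbols (Γ^k_{ij} = Γ^k_{ji}):
Γ^r_{r r} = 2*r/(1 - r^2)
Γ^r_{θ θ} = (r^3 + r)/(r^2 - 1)
Γ^θ_{r θ} = (-r^2 - 1)/(r^3 - r)
Ricci tensor (R_{ij} = R^k_{ikj}): R_{rr} = -4/(r^2 - 1)^2, R_{rθ} = 0, R_{θθ} = -4*r^2/(r^2 - 1)^2
Inverse metric: g^{rr} = (1 - r^2)^2/4, g^{θθ} = (1 - r^2)^2/(4*r^2)
R = g^{ij} R_{ij} = ((1 - r^2)^2/4)(-4/(r^2 - 1)^2) + ((1 - r^2)^2/(4*r^2))(-4*r^2/(r^2 - 1)^2) = -2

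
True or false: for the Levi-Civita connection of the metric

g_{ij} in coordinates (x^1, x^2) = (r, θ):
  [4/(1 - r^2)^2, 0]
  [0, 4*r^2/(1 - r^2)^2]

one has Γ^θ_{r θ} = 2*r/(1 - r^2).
Γ^θ_{r θ} = (1/2) g^{θθ} (∂_r g_{θθ} + ∂_θ g_{θr} - ∂_θ g_{rθ}) = (1/2)((1 - r^2)^2/(4*r^2))((-8*(r^3 + r)/(r^2 - 1)^3) + (0) - (0)) = (-r^2 - 1)/(r^3 - r)
This differs from the proposed value 2*r/(1 - r^2).
False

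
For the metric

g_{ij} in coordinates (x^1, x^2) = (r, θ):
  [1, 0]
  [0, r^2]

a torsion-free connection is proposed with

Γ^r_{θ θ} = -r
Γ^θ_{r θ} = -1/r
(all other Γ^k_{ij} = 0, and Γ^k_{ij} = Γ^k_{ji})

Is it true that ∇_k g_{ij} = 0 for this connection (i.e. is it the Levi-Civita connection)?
Using ∇_k g_{ij} = ∂_k g_{ij} - Γ^m_{ki} g_{mj} - Γ^m_{kj} g_{im}:
∇_θ g_{rθ} = (0) - (-r) - (-r) = 2*r ≠ 0
So the connection is not metric compatible (it is not the Levi-Civita connection).
No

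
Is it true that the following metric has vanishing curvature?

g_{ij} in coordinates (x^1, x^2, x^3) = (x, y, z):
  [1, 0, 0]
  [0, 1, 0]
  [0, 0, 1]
All metric components are constant, so every Christoffel symbol vanishes and R^i_{jkl} = 0.
Yes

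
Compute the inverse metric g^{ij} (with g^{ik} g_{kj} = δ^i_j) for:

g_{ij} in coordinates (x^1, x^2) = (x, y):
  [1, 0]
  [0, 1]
The metric is diagonal, so g^{ij} is diagonal with entries 1/g_{ii}: diag(1, 1).
g^{ij}:
  [1, 0]
  [0, 1]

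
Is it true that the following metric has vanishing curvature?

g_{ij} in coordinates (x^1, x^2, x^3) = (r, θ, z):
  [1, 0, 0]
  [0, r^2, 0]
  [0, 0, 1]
Non-zero Christoffel symbols:
Γ^r_{θ θ} = -r
Γ^θ_{r θ} = 1/r
Ricci tensor: R_{rr} = 0, R_{rθ} = 0, R_{rz} = 0, R_{θθ} = 0, R_{θz} = 0, R_{zz} = 0
All R_{ij} vanish; in 3 dimensions the Riemann tensor is fully determined by the Ricci tensor, so R^i_{jkl} = 0: the metric is flat (curvilinear coordinates on flat space).
Yes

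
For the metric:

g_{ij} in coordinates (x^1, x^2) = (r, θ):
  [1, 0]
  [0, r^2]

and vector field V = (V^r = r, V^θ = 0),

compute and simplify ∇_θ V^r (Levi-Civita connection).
Non-zero Christoffel symbols:
Γ^r_{θ θ} = -r
Γ^θ_{r θ} = 1/r
∇_θ V^r = ∂_θ V^r + Γ^r_{θ j} V^j
  = (0) + (0)(r) + (-r)(0)
  = 0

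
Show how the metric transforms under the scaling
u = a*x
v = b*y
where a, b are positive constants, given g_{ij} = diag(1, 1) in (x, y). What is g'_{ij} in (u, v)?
Invert the transformation: x = u/a, y = v/b
g'_{ij} = (∂x^k/∂x'^i)(∂x^l/∂x'^j) g_{kl}; with g_{kl} = δ_{kl} this is Σ_k (∂x^k/∂x'^i)(∂x^k/∂x'^j).
Jacobian: ∂x/∂u = 1/a, ∂x/∂v = 0, ∂y/∂u = 0, ∂y/∂v = 1/b
g'_{uu} = (1/a)(1/a) + (0)(0) = 1/a^2
g'_{uv} = (1/a)(0) + (0)(1/b) = 0
g'_{vv} = (0)(0) + (1/b)(1/b) = 1/b^2
g'_{ij} = diag(1/a^2, 1/b^2)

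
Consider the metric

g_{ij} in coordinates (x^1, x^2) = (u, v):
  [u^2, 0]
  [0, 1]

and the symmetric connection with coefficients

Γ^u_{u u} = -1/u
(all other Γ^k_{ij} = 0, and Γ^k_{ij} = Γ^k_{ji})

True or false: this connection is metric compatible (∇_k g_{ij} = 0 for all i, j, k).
Using ∇_k g_{ij} = ∂_k g_{ij} - Γ^m_{ki} g_{mj} - Γ^m_{kj} g_{im}:
∇_u g_{uu} = (2*u) - (-u) - (-u) = 4*u ≠ 0
So the connection is not metric compatible (it is not the Levi-Civita connection).
False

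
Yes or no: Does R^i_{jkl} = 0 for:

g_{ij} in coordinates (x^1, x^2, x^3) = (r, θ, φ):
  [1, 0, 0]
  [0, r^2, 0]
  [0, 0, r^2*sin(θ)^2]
Non-zero Christoffel symbols:
Γ^r_{θ θ} = -r
Γ^r_{φ φ} = -r*sin(θ)^2
Γ^θ_{r θ} = 1/r
Γ^θ_{φ φ} = -sin(2*θ)/2
Γ^φ_{r φ} = 1/r
Γ^φ_{θ φ} = 1/tan(θ)
Ricci tensor: R_{rr} = 0, R_{rθ} = 0, R_{rφ} = 0, R_{θθ} = 0, R_{θφ} = 0, R_{φφ} = 0
All R_{ij} vanish; in 3 dimensions the Riemann tensor is fully determined by the Ricci tensor, so R^i_{jkl} = 0: the metric is flat (curvilinear coordinates on flat space).
Yes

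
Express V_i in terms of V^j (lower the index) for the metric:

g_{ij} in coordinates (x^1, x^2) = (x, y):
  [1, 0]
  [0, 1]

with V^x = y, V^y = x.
V_i = g_{ij} V^j:
V_x = (1)(y) + (0)(x) = y
V_y = (0)(y) + (1)(x) = x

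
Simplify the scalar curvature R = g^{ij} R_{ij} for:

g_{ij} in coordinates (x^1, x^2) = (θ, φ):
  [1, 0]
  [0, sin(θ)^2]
Non-zero Christoffel symbols (Γ^k_{ij} = Γ^k_{ji}):
Γ^θ_{φ φ} = -sin(2*θ)/2
Γ^φ_{θ φ} = 1/tan(θ)
Ricci tensor (R_{ij} = R^k_{ikj}): R_{θθ} = 1, R_{θφ} = 0, R_{φφ} = sin(θ)^2
Inverse metric: g^{θθ} = 1, g^{φφ} = 1/sin(θ)^2
R = g^{ij} R_{ij} = (1)(1) + (1/sin(θ)^2)(sin(θ)^2) = 2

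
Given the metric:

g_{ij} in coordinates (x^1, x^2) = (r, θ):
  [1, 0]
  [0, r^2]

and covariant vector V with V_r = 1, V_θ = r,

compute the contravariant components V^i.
Inverse metric (diagonal): g^{rr} = 1, g^{θθ} = 1/r^2
V^i = g^{ij} V_j:
V^r = (1)(1) + (0)(r) = 1
V^θ = (0)(1) + (1/r^2)(r) = 1/r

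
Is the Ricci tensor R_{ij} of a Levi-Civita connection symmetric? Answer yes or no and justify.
R_{ij} = R^k_{ikj}; the pair symmetry R_{kilj} = R_{ljki} gives R_{ij} = R_{ji}.
Yes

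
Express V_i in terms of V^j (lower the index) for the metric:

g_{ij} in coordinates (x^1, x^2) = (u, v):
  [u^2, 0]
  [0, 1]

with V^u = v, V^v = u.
V_i = g_{ij} V^j:
V_u = (u^2)(v) + (0)(u) = u^2*v
V_v = (0)(v) + (1)(u) = u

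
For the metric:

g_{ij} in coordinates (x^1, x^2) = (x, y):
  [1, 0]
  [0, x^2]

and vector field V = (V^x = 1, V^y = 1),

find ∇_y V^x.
Non-zero Christoffel symbols:
Γ^x_{y y} = -x
Γ^y_{x y} = 1/x
∇_y V^x = ∂_y V^x + Γ^x_{y j} V^j
  = (0) + (0)(1) + (-x)(1)
  = -x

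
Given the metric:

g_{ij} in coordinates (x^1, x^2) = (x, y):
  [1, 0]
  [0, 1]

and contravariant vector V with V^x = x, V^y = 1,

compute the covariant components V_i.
V_i = g_{ij} V^j:
V_x = (1)(x) + (0)(1) = x
V_y = (0)(x) + (1)(1) = 1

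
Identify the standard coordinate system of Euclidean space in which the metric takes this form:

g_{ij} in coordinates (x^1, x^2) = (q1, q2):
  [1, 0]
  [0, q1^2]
The line element ds^2 = dq1^2 + q1^2 dq2^2 is dr^2 + r^2 dθ^2 with q1 = r, q2 = θ.
polar coordinates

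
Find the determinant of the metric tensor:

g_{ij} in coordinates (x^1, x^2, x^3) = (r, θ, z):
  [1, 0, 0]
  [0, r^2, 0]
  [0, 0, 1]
Diagonal metric: det(g) = g_{11}·g_{22}·g_{33}
= (1)·(r^2)·(1)
det(g) = r^2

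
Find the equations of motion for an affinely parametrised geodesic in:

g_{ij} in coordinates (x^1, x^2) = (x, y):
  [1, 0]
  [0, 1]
Geodesic equation: d^2x^k/dλ^2 + Γ^k_{ij} (dx^i/dλ)(dx^j/dλ) = 0.
All Christoffel symbols vanish, so the geodesics are straight lines:
d^2x/dλ^2 = 0
d^2y/dλ^2 = 0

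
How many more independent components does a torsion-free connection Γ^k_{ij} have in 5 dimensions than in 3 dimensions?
Independent components in n dimensions: n × n(n+1)/2 = n^2(n+1)/2.
5D: 5 × 15 = 75
3D: 3 × 6 = 18
Difference = 75 - 18 = 57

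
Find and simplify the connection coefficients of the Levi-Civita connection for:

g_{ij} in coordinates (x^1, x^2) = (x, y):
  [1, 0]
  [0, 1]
Using Γ^k_{ij} = (1/2) g^{km} (∂_i g_{mj} + ∂_j g_{mi} - ∂_m g_{ij}); the metric is diagonal, so only the m = k term contributes.
Every metric component is constant, so all ∂_m g_{ij} = 0 and every Christoffel symbol vanishes.
All Christoffel symbols are zero.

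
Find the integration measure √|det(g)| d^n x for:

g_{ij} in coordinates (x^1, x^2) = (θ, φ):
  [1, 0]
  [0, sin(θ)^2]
det(g) = sin(θ)^2
√|det(g)| = sin(θ) (taking 0 < θ < π so that |sin(θ)| = sin(θ))
Volume element: dV = sin(θ) dθ dφ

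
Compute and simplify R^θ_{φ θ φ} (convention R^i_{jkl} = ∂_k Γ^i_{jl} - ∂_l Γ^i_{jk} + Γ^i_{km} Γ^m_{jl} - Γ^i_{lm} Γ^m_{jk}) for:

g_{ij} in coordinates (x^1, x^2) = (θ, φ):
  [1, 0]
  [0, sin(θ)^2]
Non-zero Christoffel symbols (Γ^k_{ij} = Γ^k_{ji}):
Γ^θ_{φ φ} = -sin(2*θ)/2
Γ^φ_{θ φ} = 1/tan(θ)
R^θ_{φ θ φ} = ∂_θ Γ^θ_{φ φ} - ∂_φ Γ^θ_{φ θ} + Γ^θ_{θ m} Γ^m_{φ φ} - Γ^θ_{φ m} Γ^m_{φ θ}
  = (-cos(2*θ)) - (0) + (0) - (-cos(θ)^2) = sin(θ)^2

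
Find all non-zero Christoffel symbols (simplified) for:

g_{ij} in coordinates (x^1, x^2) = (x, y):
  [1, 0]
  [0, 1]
Using Γ^k_{ij} = (1/2) g^{km} (∂_i g_{mj} + ∂_j g_{mi} - ∂_m g_{ij}); the metric is diagonal, so only the m = k term contributes.
Every metric component is constant, so all ∂_m g_{ij} = 0 and every Christoffel symbol vanishes.
All Christoffel symbols are zero.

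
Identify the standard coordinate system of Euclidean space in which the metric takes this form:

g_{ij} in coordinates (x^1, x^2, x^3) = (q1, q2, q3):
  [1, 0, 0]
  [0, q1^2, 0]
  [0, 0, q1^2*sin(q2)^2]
The line element ds^2 = dq1^2 + q1^2 dq2^2 + q1^2 sin(q2)^2 dq3^2 is dr^2 + r^2 dθ^2 + r^2 sin(θ)^2 dφ^2 with q1 = r, q2 = θ, q3 = φ.
spherical coordinates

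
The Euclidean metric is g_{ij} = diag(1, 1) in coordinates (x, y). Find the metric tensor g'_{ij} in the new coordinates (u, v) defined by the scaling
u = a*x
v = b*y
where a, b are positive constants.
Invert the transformation: x = u/a, y = v/b
g'_{ij} = (∂x^k/∂x'^i)(∂x^l/∂x'^j) g_{kl}; with g_{kl} = δ_{kl} this is Σ_k (∂x^k/∂x'^i)(∂x^k/∂x'^j).
Jacobian: ∂x/∂u = 1/a, ∂x/∂v = 0, ∂y/∂u = 0, ∂y/∂v = 1/b
g'_{uu} = (1/a)(1/a) + (0)(0) = 1/a^2
g'_{uv} = (1/a)(0) + (0)(1/b) = 0
g'_{vv} = (0)(0) + (1/b)(1/b) = 1/b^2
g'_{ij} = diag(1/a^2, 1/b^2)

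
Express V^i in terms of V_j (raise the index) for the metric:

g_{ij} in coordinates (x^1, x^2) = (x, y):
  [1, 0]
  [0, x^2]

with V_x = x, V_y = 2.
Inverse metric (diagonal): g^{xx} = 1, g^{yy} = 1/x^2
V^i = g^{ij} V_j:
V^x = (1)(x) + (0)(2) = x
V^y = (0)(x) + (1/x^2)(2) = 2/x^2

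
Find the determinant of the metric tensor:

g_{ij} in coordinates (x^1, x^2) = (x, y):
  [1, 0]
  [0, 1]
For a 2×2 metric: det(g) = g_{11}·g_{22} - g_{12}·g_{21}
= (1)·(1) - (0)·(0)
= 1 - 0
det(g) = 1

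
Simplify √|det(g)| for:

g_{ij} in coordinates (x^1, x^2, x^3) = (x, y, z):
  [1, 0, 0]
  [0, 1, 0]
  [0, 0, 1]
det(g) = 1
√|det(g)| = 1
Volume element: dV = 1 dx dy dz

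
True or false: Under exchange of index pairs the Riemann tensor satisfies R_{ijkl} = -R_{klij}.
The pair-exchange symmetry has a plus sign: R_{ijkl} = +R_{klij}.
False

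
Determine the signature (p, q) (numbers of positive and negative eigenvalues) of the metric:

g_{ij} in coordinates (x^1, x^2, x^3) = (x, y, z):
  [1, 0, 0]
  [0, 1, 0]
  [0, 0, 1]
The metric is diagonal, so its eigenvalues are the diagonal entries: 1, 1, 1 (at a generic point, where coordinate-dependent entries are positive).
3 positive, 0 negative.
(3, 0) - Riemannian (positive definite)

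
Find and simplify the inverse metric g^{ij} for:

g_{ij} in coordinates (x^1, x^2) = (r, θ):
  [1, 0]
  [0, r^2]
The metric is diagonal, so g^{ij} is diagonal with entries 1/g_{ii}: diag(1, 1/(r^2)).
g^{ij}:
  [1, 0]
  [0, 1/r^2]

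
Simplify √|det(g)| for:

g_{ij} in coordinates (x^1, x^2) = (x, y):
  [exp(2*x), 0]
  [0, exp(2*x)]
det(g) = exp(4*x)
√|det(g)| = exp(2*x)
Volume element: dV = exp(2*x) dx dy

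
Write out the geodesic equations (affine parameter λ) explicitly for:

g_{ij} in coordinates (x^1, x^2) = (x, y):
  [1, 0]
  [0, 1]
Geodesic equation: d^2x^k/dλ^2 + Γ^k_{ij} (dx^i/dλ)(dx^j/dλ) = 0.
All Christoffel symbols vanish, so the geodesics are straight lines:
d^2x/dλ^2 = 0
d^2y/dλ^2 = 0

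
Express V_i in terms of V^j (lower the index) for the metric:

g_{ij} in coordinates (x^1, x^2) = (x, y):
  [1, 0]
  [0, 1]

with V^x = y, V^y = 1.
V_i = g_{ij} V^j:
V_x = (1)(y) + (0)(1) = y
V_y = (0)(y) + (1)(1) = 1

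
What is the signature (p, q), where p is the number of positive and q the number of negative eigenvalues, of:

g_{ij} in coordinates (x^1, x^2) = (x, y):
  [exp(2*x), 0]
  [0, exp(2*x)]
The metric is diagonal, so its eigenvalues are the diagonal entries: exp(2*x), exp(2*x) (at a generic point, where coordinate-dependent entries are positive).
2 positive, 0 negative.
(2, 0) - Riemannian (positive definite)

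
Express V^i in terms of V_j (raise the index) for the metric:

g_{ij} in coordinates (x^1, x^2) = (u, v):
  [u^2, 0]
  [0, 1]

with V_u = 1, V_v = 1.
Inverse metric (diagonal): g^{uu} = 1/u^2, g^{vv} = 1
V^i = g^{ij} V_j:
V^u = (1/u^2)(1) + (0)(1) = 1/u^2
V^v = (0)(1) + (1)(1) = 1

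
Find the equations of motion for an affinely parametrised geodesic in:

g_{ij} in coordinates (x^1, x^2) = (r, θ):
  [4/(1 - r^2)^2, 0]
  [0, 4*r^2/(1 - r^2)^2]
Geodesic equation: d^2x^k/dλ^2 + Γ^k_{ij} (dx^i/dλ)(dx^j/dλ) = 0.
Non-zero Christoffel symbols:
Γ^r_{r r} = 2*r/(1 - r^2)
Γ^r_{θ θ} = (r^3 + r)/(r^2 - 1)
Γ^θ_{r θ} = (-r^2 - 1)/(r^3 - r)
Substituting (the symmetric pair Γ^k_{ij}, Γ^k_{ji} combines into a factor 2):
d^2r/dλ^2 + (2*r/(1 - r^2)) (dr/dλ)^2 + ((r^3 + r)/(r^2 - 1)) (dθ/dλ)^2 = 0
d^2θ/dλ^2 + ((-2*r^2 - 2)/(r^3 - r)) (dr/dλ)(dθ/dλ) = 0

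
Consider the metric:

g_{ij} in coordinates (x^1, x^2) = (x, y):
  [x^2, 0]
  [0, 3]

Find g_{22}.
With x^1 = x, x^2 = y, g_{22} = g_{yy} is the row-2, column-2 entry of the matrix.
g_{22} = 3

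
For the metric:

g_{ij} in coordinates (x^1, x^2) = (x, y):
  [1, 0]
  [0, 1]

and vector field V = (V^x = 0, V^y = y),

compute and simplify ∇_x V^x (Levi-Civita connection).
All Christoffel symbols are zero.
∇_x V^x = ∂_x V^x + Γ^x_{x j} V^j
  = (0) + (0)(0) + (0)(y)
  = 0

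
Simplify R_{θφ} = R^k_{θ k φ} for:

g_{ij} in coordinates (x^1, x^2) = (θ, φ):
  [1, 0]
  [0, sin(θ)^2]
Non-zero Christoffel symbols (Γ^k_{ij} = Γ^k_{ji}):
Γ^θ_{φ φ} = -sin(2*θ)/2
Γ^φ_{θ φ} = 1/tan(θ)
R^θ_{θ θ φ} = 0 (a repeated index in an antisymmetric pair)
R^φ_{θ φ φ} = 0 (a repeated index in an antisymmetric pair)
R_{θφ} = R^θ_{θ θ φ} + R^φ_{θ φ φ} = (0) + (0) = 0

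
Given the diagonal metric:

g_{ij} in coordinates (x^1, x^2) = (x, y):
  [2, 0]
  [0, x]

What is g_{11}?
With x^1 = x, x^2 = y, g_{11} = g_{xx} is the row-1, column-1 entry of the matrix.
g_{11} = 2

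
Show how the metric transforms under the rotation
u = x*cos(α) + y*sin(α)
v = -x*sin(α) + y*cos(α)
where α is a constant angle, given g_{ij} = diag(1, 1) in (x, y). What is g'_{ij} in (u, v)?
Invert the transformation: x = u*cos(α) - v*sin(α), y = u*sin(α) + v*cos(α)
g'_{ij} = (∂x^k/∂x'^i)(∂x^l/∂x'^j) g_{kl}; with g_{kl} = δ_{kl} this is Σ_k (∂x^k/∂x'^i)(∂x^k/∂x'^j).
Jacobian: ∂x/∂u = cos(α), ∂x/∂v = -sin(α), ∂y/∂u = sin(α), ∂y/∂v = cos(α)
g'_{uu} = (cos(α))(cos(α)) + (sin(α))(sin(α)) = 1
g'_{uv} = (cos(α))(-sin(α)) + (sin(α))(cos(α)) = 0
g'_{vv} = (-sin(α))(-sin(α)) + (cos(α))(cos(α)) = 1
g'_{ij} = diag(1, 1)
The Euclidean metric is invariant under rotations.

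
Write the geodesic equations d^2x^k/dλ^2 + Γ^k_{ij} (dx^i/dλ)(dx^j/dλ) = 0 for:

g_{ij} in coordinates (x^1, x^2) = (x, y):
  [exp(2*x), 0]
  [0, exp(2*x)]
Geodesic equation: d^2x^k/dλ^2 + Γ^k_{ij} (dx^i/dλ)(dx^j/dλ) = 0.
Non-zero Christoffel symbols:
Γ^x_{x x} = 1
Γ^x_{y y} = -1
Γ^y_{x y} = 1
Substituting (the symmetric pair Γ^k_{ij}, Γ^k_{ji} combines into a factor 2):
d^2x/dλ^2 + (dx/dλ)^2 - (dy/dλ)^2 = 0
d^2y/dλ^2 + 2 (dx/dλ)(dy/dλ) = 0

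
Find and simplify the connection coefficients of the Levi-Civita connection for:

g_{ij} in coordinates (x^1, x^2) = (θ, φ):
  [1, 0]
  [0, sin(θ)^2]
Using Γ^k_{ij} = (1/2) g^{km} (∂_i g_{mj} + ∂_j g_{mi} - ∂_m g_{ij}); the metric is diagonal, so only the m = k term contributes.
Non-zero symbols (using the symmetry Γ^k_{ij} = Γ^k_{ji}):
Γ^θ_{φ φ} = (1/2) g^{θθ} (∂_φ g_{θφ} + ∂_φ g_{θφ} - ∂_θ g_{φφ}) = (1/2)(1)((0) + (0) - (sin(2*θ))) = -sin(2*θ)/2
Γ^φ_{θ φ} = (1/2) g^{φφ} (∂_θ g_{φφ} + ∂_φ g_{φθ} - ∂_φ g_{θφ}) = (1/2)(1/sin(θ)^2)((sin(2*θ)) + (0) - (0)) = 1/tan(θ)
All other Christoffel symbols are zero.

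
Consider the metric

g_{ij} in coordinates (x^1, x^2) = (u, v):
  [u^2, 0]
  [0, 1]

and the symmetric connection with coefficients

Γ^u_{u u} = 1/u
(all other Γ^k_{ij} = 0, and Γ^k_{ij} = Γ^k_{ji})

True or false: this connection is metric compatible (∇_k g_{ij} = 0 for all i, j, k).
Using ∇_k g_{ij} = ∂_k g_{ij} - Γ^m_{ki} g_{mj} - Γ^m_{kj} g_{im}:
e.g. ∇_u g_{uu} = (2*u) - (u) - (u) = 0
Every component ∇_k g_{ij} vanishes: the connection is metric compatible.
True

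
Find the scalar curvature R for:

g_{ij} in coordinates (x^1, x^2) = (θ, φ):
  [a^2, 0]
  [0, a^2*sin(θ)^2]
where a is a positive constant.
Non-zero Christoffel symbols (Γ^k_{ij} = Γ^k_{ji}):
Γ^θ_{φ φ} = -sin(2*θ)/2
Γ^φ_{θ φ} = 1/tan(θ)
Ricci tensor (R_{ij} = R^k_{ikj}): R_{θθ} = 1, R_{θφ} = 0, R_{φφ} = sin(θ)^2
Inverse metric: g^{θθ} = 1/a^2, g^{φφ} = 1/(a^2*sin(θ)^2)
R = g^{ij} R_{ij} = (1/a^2)(1) + (1/(a^2*sin(θ)^2))(sin(θ)^2) = 2/a^2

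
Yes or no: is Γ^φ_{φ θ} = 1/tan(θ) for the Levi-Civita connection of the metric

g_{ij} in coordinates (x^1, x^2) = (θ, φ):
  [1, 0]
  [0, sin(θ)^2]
Γ^φ_{φ θ} = (1/2) g^{φφ} (∂_φ g_{φθ} + ∂_θ g_{φφ} - ∂_φ g_{φθ}) = (1/2)(1/sin(θ)^2)((0) + (sin(2*θ)) - (0)) = 1/tan(θ)
This equals the proposed value 1/tan(θ).
Yes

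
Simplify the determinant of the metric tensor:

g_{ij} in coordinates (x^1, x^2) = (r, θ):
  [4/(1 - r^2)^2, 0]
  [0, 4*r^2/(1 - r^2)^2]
For a 2×2 metric: det(g) = g_{11}·g_{22} - g_{12}·g_{21}
= (4/(1 - r^2)^2)·(4*r^2/(1 - r^2)^2) - (0)·(0)
= 16*r^2/(1 - r^2)^4 - 0
det(g) = 16*r^2/(1 - r^2)^4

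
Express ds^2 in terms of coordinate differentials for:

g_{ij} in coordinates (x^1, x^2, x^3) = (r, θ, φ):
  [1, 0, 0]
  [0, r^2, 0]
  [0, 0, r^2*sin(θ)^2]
ds^2 = g_{ij} dx^i dx^j; only the non-zero components contribute.
ds^2 = dr^2 + r^2 dθ^2 + r^2*sin(θ)^2 dφ^2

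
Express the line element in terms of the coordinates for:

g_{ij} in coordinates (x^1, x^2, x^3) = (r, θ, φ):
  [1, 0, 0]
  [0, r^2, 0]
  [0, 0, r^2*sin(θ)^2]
ds^2 = g_{ij} dx^i dx^j; only the non-zero components contribute.
ds^2 = dr^2 + r^2 dθ^2 + r^2*sin(θ)^2 dφ^2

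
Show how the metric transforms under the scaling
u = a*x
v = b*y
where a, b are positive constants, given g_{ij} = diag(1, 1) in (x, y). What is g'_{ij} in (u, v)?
Invert the transformation: x = u/a, y = v/b
g'_{ij} = (∂x^k/∂x'^i)(∂x^l/∂x'^j) g_{kl}; with g_{kl} = δ_{kl} this is Σ_k (∂x^k/∂x'^i)(∂x^k/∂x'^j).
Jacobian: ∂x/∂u = 1/a, ∂x/∂v = 0, ∂y/∂u = 0, ∂y/∂v = 1/b
g'_{uu} = (1/a)(1/a) + (0)(0) = 1/a^2
g'_{uv} = (1/a)(0) + (0)(1/b) = 0
g'_{vv} = (0)(0) + (1/b)(1/b) = 1/b^2
g'_{ij} = diag(1/a^2, 1/b^2)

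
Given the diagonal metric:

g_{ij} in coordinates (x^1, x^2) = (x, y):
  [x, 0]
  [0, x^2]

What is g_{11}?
With x^1 = x, x^2 = y, g_{11} = g_{xx} is the row-1, column-1 entry of the matrix.
g_{11} = x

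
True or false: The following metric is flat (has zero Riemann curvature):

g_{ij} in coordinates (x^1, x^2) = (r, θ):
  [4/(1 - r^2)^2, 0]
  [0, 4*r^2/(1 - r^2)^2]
Non-zero Christoffel symbols:
Γ^r_{r r} = 2*r/(1 - r^2)
Γ^r_{θ θ} = (r^3 + r)/(r^2 - 1)
Γ^θ_{r θ} = (-r^2 - 1)/(r^3 - r)
Ricci tensor: R_{rr} = -4/(r^2 - 1)^2, R_{rθ} = 0, R_{θθ} = -4*r^2/(r^2 - 1)^2
The Ricci tensor is non-zero, so the Riemann tensor is non-zero: not flat.
False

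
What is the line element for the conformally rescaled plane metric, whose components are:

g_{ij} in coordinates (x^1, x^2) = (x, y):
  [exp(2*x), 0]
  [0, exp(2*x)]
ds^2 = g_{ij} dx^i dx^j; only the non-zero components contribute.
ds^2 = exp(2*x) dx^2 + exp(2*x) dy^2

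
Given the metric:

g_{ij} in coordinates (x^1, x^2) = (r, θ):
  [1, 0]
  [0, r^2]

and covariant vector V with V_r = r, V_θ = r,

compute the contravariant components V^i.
Inverse metric (diagonal): g^{rr} = 1, g^{θθ} = 1/r^2
V^i = g^{ij} V_j:
V^r = (1)(r) + (0)(r) = r
V^θ = (0)(r) + (1/r^2)(r) = 1/r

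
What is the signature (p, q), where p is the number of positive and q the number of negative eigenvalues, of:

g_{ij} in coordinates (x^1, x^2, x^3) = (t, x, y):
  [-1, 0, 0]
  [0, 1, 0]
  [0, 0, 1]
The metric is diagonal, so its eigenvalues are the diagonal entries: -1, 1, 1 (at a generic point, where coordinate-dependent entries are positive).
2 positive, 1 negative.
(2, 1) - Lorentzian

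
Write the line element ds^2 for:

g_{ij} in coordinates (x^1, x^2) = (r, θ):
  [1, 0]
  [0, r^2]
ds^2 = g_{ij} dx^i dx^j; only the non-zero components contribute.
ds^2 = dr^2 + r^2 dθ^2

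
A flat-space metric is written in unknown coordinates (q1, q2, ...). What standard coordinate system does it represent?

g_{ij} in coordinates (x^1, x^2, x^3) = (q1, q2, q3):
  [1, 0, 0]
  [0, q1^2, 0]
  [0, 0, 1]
The line element ds^2 = dq1^2 + q1^2 dq2^2 + dq3^2 is dr^2 + r^2 dθ^2 + dz^2 with q1 = r, q2 = θ, q3 = z.
cylindrical coordinates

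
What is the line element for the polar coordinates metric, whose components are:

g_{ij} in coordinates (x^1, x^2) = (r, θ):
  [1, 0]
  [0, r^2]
ds^2 = g_{ij} dx^i dx^j; only the non-zero components contribute.
ds^2 = dr^2 + r^2 dθ^2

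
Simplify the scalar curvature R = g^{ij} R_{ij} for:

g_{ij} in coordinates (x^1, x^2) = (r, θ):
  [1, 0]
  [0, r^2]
Non-zero Christoffel symbols (Γ^k_{ij} = Γ^k_{ji}):
Γ^r_{θ θ} = -r
Γ^θ_{r θ} = 1/r
Ricci tensor (R_{ij} = R^k_{ikj}): R_{rr} = 0, R_{rθ} = 0, R_{θθ} = 0
Inverse metric: g^{rr} = 1, g^{θθ} = 1/r^2
R = g^{ij} R_{ij} = (1)(0) + (1/r^2)(0) = 0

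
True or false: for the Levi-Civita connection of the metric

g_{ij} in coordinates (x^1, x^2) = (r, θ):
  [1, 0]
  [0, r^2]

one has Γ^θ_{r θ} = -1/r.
Γ^θ_{r θ} = (1/2) g^{θθ} (∂_r g_{θθ} + ∂_θ g_{θr} - ∂_θ g_{rθ}) = (1/2)(1/r^2)((2*r) + (0) - (0)) = 1/r
This differs from the proposed value -1/r.
False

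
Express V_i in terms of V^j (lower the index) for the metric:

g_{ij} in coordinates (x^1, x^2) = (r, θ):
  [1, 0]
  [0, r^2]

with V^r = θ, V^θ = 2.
V_i = g_{ij} V^j:
V_r = (1)(θ) + (0)(2) = θ
V_θ = (0)(θ) + (r^2)(2) = 2*r^2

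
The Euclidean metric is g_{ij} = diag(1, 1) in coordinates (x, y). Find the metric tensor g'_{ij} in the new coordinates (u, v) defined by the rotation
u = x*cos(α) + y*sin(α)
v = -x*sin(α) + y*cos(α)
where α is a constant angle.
Invert the transformation: x = u*cos(α) - v*sin(α), y = u*sin(α) + v*cos(α)
g'_{ij} = (∂x^k/∂x'^i)(∂x^l/∂x'^j) g_{kl}; with g_{kl} = δ_{kl} this is Σ_k (∂x^k/∂x'^i)(∂x^k/∂x'^j).
Jacobian: ∂x/∂u = cos(α), ∂x/∂v = -sin(α), ∂y/∂u = sin(α), ∂y/∂v = cos(α)
g'_{uu} = (cos(α))(cos(α)) + (sin(α))(sin(α)) = 1
g'_{uv} = (cos(α))(-sin(α)) + (sin(α))(cos(α)) = 0
g'_{vv} = (-sin(α))(-sin(α)) + (cos(α))(cos(α)) = 1
g'_{ij} = diag(1, 1)
The Euclidean metric is invariant under rotations.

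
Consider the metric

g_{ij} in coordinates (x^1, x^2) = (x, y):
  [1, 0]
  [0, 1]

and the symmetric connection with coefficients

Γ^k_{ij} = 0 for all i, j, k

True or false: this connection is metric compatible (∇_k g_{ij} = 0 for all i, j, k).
Using ∇_k g_{ij} = ∂_k g_{ij} - Γ^m_{ki} g_{mj} - Γ^m_{kj} g_{im}:
e.g. ∇_x g_{xx} = (0) - (0) - (0) = 0
Every component ∇_k g_{ij} vanishes: the connection is metric compatible.
True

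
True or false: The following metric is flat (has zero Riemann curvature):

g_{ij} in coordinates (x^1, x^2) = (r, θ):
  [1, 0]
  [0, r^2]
Non-zero Christoffel symbols:
Γ^r_{θ θ} = -r
Γ^θ_{r θ} = 1/r
Ricci tensor: R_{rr} = 0, R_{rθ} = 0, R_{θθ} = 0
All R_{ij} vanish; in 2 dimensions the Riemann tensor is fully determined by the Ricci tensor, so R^i_{jkl} = 0: the metric is flat (curvilinear coordinates on flat space).
True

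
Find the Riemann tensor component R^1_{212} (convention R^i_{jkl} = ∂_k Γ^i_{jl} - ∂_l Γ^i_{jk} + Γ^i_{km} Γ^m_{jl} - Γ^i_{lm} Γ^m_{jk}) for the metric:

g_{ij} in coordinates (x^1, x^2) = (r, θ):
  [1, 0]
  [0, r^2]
Non-zero Christoffel symbols (Γ^k_{ij} = Γ^k_{ji}):
Γ^r_{θ θ} = -r
Γ^θ_{r θ} = 1/r
R^r_{θ r θ} = ∂_r Γ^r_{θ θ} - ∂_θ Γ^r_{θ r} + Γ^r_{r m} Γ^m_{θ θ} - Γ^r_{θ m} Γ^m_{θ r}
  = (-1) - (0) + (0) - (-1) = 0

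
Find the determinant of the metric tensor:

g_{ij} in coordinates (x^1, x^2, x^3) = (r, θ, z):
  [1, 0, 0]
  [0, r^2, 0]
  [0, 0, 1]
Diagonal metric: det(g) = g_{11}·g_{22}·g_{33}
= (1)·(r^2)·(1)
det(g) = r^2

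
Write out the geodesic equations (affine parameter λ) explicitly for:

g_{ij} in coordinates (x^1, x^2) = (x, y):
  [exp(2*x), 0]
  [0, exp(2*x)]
Geodesic equation: d^2x^k/dλ^2 + Γ^k_{ij} (dx^i/dλ)(dx^j/dλ) = 0.
Non-zero Christoffel symbols:
Γ^x_{x x} = 1
Γ^x_{y y} = -1
Γ^y_{x y} = 1
Substituting (the symmetric pair Γ^k_{ij}, Γ^k_{ji} combines into a factor 2):
d^2x/dλ^2 + (dx/dλ)^2 - (dy/dλ)^2 = 0
d^2y/dλ^2 + 2 (dx/dλ)(dy/dλ) = 0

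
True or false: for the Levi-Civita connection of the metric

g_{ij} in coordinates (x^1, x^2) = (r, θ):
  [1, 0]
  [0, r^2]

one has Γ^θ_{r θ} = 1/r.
Γ^θ_{r θ} = (1/2) g^{θθ} (∂_r g_{θθ} + ∂_θ g_{θr} - ∂_θ g_{rθ}) = (1/2)(1/r^2)((2*r) + (0) - (0)) = 1/r
This equals the proposed value 1/r.
True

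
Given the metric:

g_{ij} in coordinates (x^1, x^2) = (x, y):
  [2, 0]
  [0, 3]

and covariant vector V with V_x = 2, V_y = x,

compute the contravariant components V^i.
Inverse metric (diagonal): g^{xx} = 1/2, g^{yy} = 1/3
V^i = g^{ij} V_j:
V^x = (1/2)(2) + (0)(x) = 1
V^y = (0)(2) + (1/3)(x) = x/3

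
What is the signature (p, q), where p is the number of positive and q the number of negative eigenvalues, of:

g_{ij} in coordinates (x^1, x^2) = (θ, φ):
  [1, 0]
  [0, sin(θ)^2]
The metric is diagonal, so its eigenvalues are the diagonal entries: 1, sin(θ)^2 (at a generic point, where coordinate-dependent entries are positive).
2 positive, 0 negative.
(2, 0) - Riemannian (positive definite)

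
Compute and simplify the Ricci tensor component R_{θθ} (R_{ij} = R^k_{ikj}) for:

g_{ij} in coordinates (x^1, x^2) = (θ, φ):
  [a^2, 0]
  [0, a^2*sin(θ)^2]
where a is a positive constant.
Non-zero Christoffel symbols (Γ^k_{ij} = Γ^k_{ji}):
Γ^θ_{φ φ} = -sin(2*θ)/2
Γ^φ_{θ φ} = 1/tan(θ)
R^θ_{θ θ θ} = 0 (a repeated index in an antisymmetric pair)
R^φ_{θ φ θ} = ∂_φ Γ^φ_{θ θ} - ∂_θ Γ^φ_{θ φ} + Γ^φ_{φ m} Γ^m_{θ θ} - Γ^φ_{θ m} Γ^m_{θ φ}
  = (0) - (-1/sin(θ)^2) + (0) - (1/tan(θ)^2) = 1
R_{θθ} = R^θ_{θ θ θ} + R^φ_{θ φ θ} = (0) + (1) = 1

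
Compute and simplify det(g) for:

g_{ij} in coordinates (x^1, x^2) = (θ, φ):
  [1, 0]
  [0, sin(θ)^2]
For a 2×2 metric: det(g) = g_{11}·g_{22} - g_{12}·g_{21}
= (1)·(sin(θ)^2) - (0)·(0)
= sin(θ)^2 - 0
det(g) = sin(θ)^2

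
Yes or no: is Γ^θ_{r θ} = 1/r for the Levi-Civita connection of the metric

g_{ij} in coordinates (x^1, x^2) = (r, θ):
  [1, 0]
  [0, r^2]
Γ^θ_{r θ} = (1/2) g^{θθ} (∂_r g_{θθ} + ∂_θ g_{θr} - ∂_θ g_{rθ}) = (1/2)(1/r^2)((2*r) + (0) - (0)) = 1/r
This equals the proposed value 1/r.
Yes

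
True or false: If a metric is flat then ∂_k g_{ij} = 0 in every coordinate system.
Flatness means R^i_{jkl} = 0; the components can still vary, e.g. the flat plane in polar coordinates has g_{θθ} = r^2.
False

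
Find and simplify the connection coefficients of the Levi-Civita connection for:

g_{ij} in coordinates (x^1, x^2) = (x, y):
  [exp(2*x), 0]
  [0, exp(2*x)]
Using Γ^k_{ij} = (1/2) g^{km} (∂_i g_{mj} + ∂_j g_{mi} - ∂_m g_{ij}); the metric is diagonal, so only the m = k term contributes.
Non-zero symbols (using the symmetry Γ^k_{ij} = Γ^k_{ji}):
Γ^x_{x x} = (1/2) g^{xx} (∂_x g_{xx} + ∂_x g_{xx} - ∂_x g_{xx}) = (1/2)(exp(-2*x))((2*exp(2*x)) + (2*exp(2*x)) - (2*exp(2*x))) = 1
Γ^x_{y y} = (1/2) g^{xx} (∂_y g_{xy} + ∂_y g_{xy} - ∂_x g_{yy}) = (1/2)(exp(-2*x))((0) + (0) - (2*exp(2*x))) = -1
Γ^y_{x y} = (1/2) g^{yy} (∂_x g_{yy} + ∂_y g_{yx} - ∂_y g_{xy}) = (1/2)(exp(-2*x))((2*exp(2*x)) + (0) - (0)) = 1
All other Christoffel symbols are zero.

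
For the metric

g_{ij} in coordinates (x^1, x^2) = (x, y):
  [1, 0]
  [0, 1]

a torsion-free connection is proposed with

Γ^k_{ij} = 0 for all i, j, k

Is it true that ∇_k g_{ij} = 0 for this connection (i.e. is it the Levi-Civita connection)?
Using ∇_k g_{ij} = ∂_k g_{ij} - Γ^m_{ki} g_{mj} - Γ^m_{kj} g_{im}:
e.g. ∇_y g_{xx} = (0) - (0) - (0) = 0
Every component ∇_k g_{ij} vanishes: the connection is metric compatible.
Yes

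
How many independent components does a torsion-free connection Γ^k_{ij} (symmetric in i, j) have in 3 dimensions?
Γ^k_{ij} has n choices for the upper index and n(n+1)/2 independent symmetric lower index pairs.
Total = 3 × 3×4/2 = 3 × 6 = 18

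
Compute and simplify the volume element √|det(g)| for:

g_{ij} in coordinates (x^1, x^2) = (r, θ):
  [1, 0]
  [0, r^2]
det(g) = r^2
√|det(g)| = r
Volume element: dV = r dr dθ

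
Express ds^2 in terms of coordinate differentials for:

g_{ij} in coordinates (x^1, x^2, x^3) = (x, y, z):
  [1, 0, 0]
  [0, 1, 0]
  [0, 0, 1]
ds^2 = g_{ij} dx^i dx^j; only the non-zero components contribute.
ds^2 = dx^2 + dy^2 + dz^2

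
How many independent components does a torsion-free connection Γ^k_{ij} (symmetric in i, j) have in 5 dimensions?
Γ^k_{ij} has n choices for the upper index and n(n+1)/2 independent symmetric lower index pairs.
Total = 5 × 5×6/2 = 5 × 15 = 75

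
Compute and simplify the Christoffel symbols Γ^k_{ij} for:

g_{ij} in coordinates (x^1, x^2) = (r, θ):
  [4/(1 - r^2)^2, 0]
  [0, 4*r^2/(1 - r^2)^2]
Using Γ^k_{ij} = (1/2) g^{km} (∂_i g_{mj} + ∂_j g_{mi} - ∂_m g_{ij}); the metric is diagonal, so only the m = k term contributes.
Non-zero symbols (using the symmetry Γ^k_{ij} = Γ^k_{ji}):
Γ^r_{r r} = (1/2) g^{rr} (∂_r g_{rr} + ∂_r g_{rr} - ∂_r g_{rr}) = (1/2)((1 - r^2)^2/4)((16*r/(1 - r^2)^3) + (16*r/(1 - r^2)^3) - (16*r/(1 - r^2)^3)) = 2*r/(1 - r^2)
Γ^r_{θ θ} = (1/2) g^{rr} (∂_θ g_{rθ} + ∂_θ g_{rθ} - ∂_r g_{θθ}) = (1/2)((1 - r^2)^2/4)((0) + (0) - (-8*(r^3 + r)/(r^2 - 1)^3)) = (r^3 + r)/(r^2 - 1)
Γ^θ_{r θ} = (1/2) g^{θθ} (∂_r g_{θθ} + ∂_θ g_{θr} - ∂_θ g_{rθ}) = (1/2)((1 - r^2)^2/(4*r^2))((-8*(r^3 + r)/(r^2 - 1)^3) + (0) - (0)) = (-r^2 - 1)/(r^3 - r)
All other Christoffel symbols are zero.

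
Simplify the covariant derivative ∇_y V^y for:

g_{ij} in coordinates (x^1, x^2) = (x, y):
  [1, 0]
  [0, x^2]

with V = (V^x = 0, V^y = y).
Non-zero Christoffel symbols:
Γ^x_{y y} = -x
Γ^y_{x y} = 1/x
∇_y V^y = ∂_y V^y + Γ^y_{y j} V^j
  = (1) + (1/x)(0) + (0)(y)
  = 1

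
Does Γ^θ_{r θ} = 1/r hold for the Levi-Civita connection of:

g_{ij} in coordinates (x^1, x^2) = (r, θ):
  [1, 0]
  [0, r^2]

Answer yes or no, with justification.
Γ^θ_{r θ} = (1/2) g^{θθ} (∂_r g_{θθ} + ∂_θ g_{θr} - ∂_θ g_{rθ}) = (1/2)(1/r^2)((2*r) + (0) - (0)) = 1/r
This equals the proposed value 1/r.
Yes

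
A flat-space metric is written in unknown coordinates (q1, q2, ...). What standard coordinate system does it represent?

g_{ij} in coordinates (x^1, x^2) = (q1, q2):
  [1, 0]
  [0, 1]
All components are constant and the metric is the identity, i.e. orthonormal rectilinear coordinates.
Cartesian (2D) coordinates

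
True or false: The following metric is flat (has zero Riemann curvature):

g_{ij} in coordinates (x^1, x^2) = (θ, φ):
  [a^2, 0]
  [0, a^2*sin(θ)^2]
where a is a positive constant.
Non-zero Christoffel symbols:
Γ^θ_{φ φ} = -sin(2*θ)/2
Γ^φ_{θ φ} = 1/tan(θ)
Ricci tensor: R_{θθ} = 1, R_{θφ} = 0, R_{φφ} = sin(θ)^2
The Ricci tensor is non-zero, so the Riemann tensor is non-zero: not flat.
False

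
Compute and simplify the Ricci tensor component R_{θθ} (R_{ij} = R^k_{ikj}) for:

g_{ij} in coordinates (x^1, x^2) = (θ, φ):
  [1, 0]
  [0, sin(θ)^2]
Non-zero Christoffel symbols (Γ^k_{ij} = Γ^k_{ji}):
Γ^θ_{φ φ} = -sin(2*θ)/2
Γ^φ_{θ φ} = 1/tan(θ)
R^θ_{θ θ θ} = 0 (a repeated index in an antisymmetric pair)
R^φ_{θ φ θ} = ∂_φ Γ^φ_{θ θ} - ∂_θ Γ^φ_{θ φ} + Γ^φ_{φ m} Γ^m_{θ θ} - Γ^φ_{θ m} Γ^m_{θ φ}
  = (0) - (-1/sin(θ)^2) + (0) - (1/tan(θ)^2) = 1
R_{θθ} = R^θ_{θ θ θ} + R^φ_{θ φ θ} = (0) + (1) = 1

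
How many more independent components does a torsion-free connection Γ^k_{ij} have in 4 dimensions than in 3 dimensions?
Independent components in n dimensions: n × n(n+1)/2 = n^2(n+1)/2.
4D: 4 × 10 = 40
3D: 3 × 6 = 18
Difference = 40 - 18 = 22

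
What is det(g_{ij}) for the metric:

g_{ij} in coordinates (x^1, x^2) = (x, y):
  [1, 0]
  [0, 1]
For a 2×2 metric: det(g) = g_{11}·g_{22} - g_{12}·g_{21}
= (1)·(1) - (0)·(0)
= 1 - 0
det(g) = 1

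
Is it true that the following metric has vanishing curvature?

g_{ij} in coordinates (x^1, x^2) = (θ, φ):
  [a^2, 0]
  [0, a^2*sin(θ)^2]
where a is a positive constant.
Non-zero Christoffel symbols:
Γ^θ_{φ φ} = -sin(2*θ)/2
Γ^φ_{θ φ} = 1/tan(θ)
Ricci tensor: R_{θθ} = 1, R_{θφ} = 0, R_{φφ} = sin(θ)^2
The Ricci tensor is non-zero, so the Riemann tensor is non-zero: not flat.
No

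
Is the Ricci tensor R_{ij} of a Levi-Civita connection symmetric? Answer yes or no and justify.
R_{ij} = R^k_{ikj}; the pair symmetry R_{kilj} = R_{ljki} gives R_{ij} = R_{ji}.
Yes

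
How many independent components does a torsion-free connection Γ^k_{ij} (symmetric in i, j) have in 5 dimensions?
Γ^k_{ij} has n choices for the upper index and n(n+1)/2 independent symmetric lower index pairs.
Total = 5 × 5×6/2 = 5 × 15 = 75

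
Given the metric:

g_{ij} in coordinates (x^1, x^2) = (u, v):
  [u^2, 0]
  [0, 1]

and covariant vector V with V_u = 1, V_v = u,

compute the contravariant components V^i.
Inverse metric (diagonal): g^{uu} = 1/u^2, g^{vv} = 1
V^i = g^{ij} V_j:
V^u = (1/u^2)(1) + (0)(u) = 1/u^2
V^v = (0)(1) + (1)(u) = u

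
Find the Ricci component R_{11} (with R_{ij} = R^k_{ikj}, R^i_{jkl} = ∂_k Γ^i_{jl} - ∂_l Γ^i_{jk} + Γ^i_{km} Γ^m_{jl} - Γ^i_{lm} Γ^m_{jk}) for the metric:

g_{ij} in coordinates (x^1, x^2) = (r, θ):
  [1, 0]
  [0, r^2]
Non-zero Christoffel symbols (Γ^k_{ij} = Γ^k_{ji}):
Γ^r_{θ θ} = -r
Γ^θ_{r θ} = 1/r
R^r_{r r r} = 0 (a repeated index in an antisymmetric pair)
R^θ_{r θ r} = ∂_θ Γ^θ_{r r} - ∂_r Γ^θ_{r θ} + Γ^θ_{θ m} Γ^m_{r r} - Γ^θ_{r m} Γ^m_{r θ}
  = (0) - (-1/r^2) + (0) - (1/r^2) = 0
R_{rr} = R^r_{r r r} + R^θ_{r θ r} = (0) + (0) = 0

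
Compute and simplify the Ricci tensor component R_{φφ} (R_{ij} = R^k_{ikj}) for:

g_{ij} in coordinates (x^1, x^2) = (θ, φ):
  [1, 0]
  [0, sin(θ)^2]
Non-zero Christoffel symbols (Γ^k_{ij} = Γ^k_{ji}):
Γ^θ_{φ φ} = -sin(2*θ)/2
Γ^φ_{θ φ} = 1/tan(θ)
R^θ_{φ θ φ} = ∂_θ Γ^θ_{φ φ} - ∂_φ Γ^θ_{φ θ} + Γ^θ_{θ m} Γ^m_{φ φ} - Γ^θ_{φ m} Γ^m_{φ θ}
  = (-cos(2*θ)) - (0) + (0) - (-cos(θ)^2) = sin(θ)^2
R^φ_{φ φ φ} = 0 (a repeated index in an antisymmetric pair)
R_{φφ} = R^θ_{φ θ φ} + R^φ_{φ φ φ} = (sin(θ)^2) + (0) = sin(θ)^2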